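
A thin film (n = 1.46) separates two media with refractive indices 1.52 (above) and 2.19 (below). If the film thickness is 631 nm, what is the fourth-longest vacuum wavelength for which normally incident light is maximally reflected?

At the upper boundary (n = 1.52 to n = 1.46) the reflected ray undergoes no phase shift.
Bottom surface (1.46 → 2.19): reflection off a higher-index medium gives a half-wave phase shift.
The two reflections differ by half a wavelength.
So the condition for constructive reflection is 2 n t = (m + ½) λ.
λ = 2 n t / (m + ½). The fourth-longest wavelength is m = 3: λ = 2 × 1.46 × 631 / 3.50 = 526 nm.

526 nm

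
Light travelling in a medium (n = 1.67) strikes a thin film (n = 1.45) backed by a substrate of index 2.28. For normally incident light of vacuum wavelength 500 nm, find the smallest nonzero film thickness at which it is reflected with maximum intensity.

Top surface (1.67 → 1.45): reflection off a lower-index medium gives no phase shift.
At the lower boundary (n = 1.45 to n = 2.28) the reflected ray undergoes a half-wave phase shift.
Net: one phase inversion between the two reflected rays.
With one net inversion, constructive interference in reflection requires 2 n t = (m + ½) λ.
Minimum at m = 0: t = λ / (4 n) = 500 / (4 × 1.45) = 86.2 nm.

86.2 nm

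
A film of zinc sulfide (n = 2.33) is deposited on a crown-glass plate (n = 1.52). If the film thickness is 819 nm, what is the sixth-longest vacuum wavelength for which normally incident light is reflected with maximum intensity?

Top surface (1.0 → 2.33): reflection off a higher-index medium gives a half-wave phase shift.
Bottom surface (2.33 → 1.52): reflection off a lower-index medium gives no phase shift.
The two reflections differ by half a wavelength.
For maximum reflection here: 2 n t = (m + ½) λ.
λ = 2 n t / (m + ½). The sixth-longest wavelength is m = 5: λ = 2 × 2.33 × 819 / 5.50 = 694 nm.

694 nm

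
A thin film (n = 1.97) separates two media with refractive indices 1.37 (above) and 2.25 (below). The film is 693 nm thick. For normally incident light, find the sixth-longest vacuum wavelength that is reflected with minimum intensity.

496 nm

Ray reflecting at the top interface goes from n = 1.37 toward n = 1.97: a half-wave phase shift.
At the lower boundary (n = 1.97 to n = 2.25) the reflected ray undergoes a half-wave phase shift.
Zero or two π shifts → no net half-wave offset.
With no net inversion, destructive interference in reflection requires 2 n t = (m + ½) λ.
λ = 2 n t / (m + ½). The sixth-longest wavelength is m = 5: λ = 2 × 1.97 × 693 / 5.50 = 496 nm.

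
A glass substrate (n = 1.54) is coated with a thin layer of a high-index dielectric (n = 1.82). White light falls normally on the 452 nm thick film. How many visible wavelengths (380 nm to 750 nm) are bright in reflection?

Top surface (1.0 → 1.82): reflection off a higher-index medium gives a half-wave phase shift.
At the lower boundary (n = 1.82 to n = 1.54) the reflected ray undergoes no phase shift.
The two reflections differ by half a wavelength.
With one net inversion, constructive interference in reflection requires 2 n t = (m + ½) λ.
λ = 2 n t / (m + ½) = 1645 / (m + ½) nm.
m=1: 1097 nm (IR); m=2: 658 nm (visible); m=3: 470 nm (visible); m=4: 366 nm (UV).

2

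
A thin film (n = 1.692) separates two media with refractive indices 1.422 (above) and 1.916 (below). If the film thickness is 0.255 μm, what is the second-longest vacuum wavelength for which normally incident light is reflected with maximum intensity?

Ray reflecting at the top interface goes from n = 1.422 toward n = 1.692: a half-wave phase shift.
At the lower boundary (n = 1.692 to n = 1.916) the reflected ray undergoes a half-wave phase shift.
The two reflections carry the same phase change, so no net offset.
For bright reflection here: 2 n t = m λ.
λ = 2 n t / m. The second-longest wavelength is m = 2: λ = 2 × 1.692 × 255 / 2.00 = 431 nm.

431 nm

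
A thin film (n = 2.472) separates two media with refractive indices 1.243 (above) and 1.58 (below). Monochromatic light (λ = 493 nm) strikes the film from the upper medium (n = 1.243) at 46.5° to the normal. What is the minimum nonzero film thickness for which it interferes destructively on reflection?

107 nm

Top surface (1.243 → 2.472): reflection off a higher-index medium gives a half-wave phase shift.
Bottom surface (2.472 → 1.58): reflection off a lower-index medium gives no phase shift.
Net: one phase inversion between the two reflected rays.
So the condition for destructive reflection is 2 n t cos θ_r = m λ.
Snell's law: 1.243 sin 46.5° = 2.472 sin θ_r → sin θ_r = 0.365, cos θ_r = 0.931.
Minimum nonzero at m = 1: t = λ / (2 n cos θ_r) = 493 / (2 × 2.472 × 0.931) = 107 nm.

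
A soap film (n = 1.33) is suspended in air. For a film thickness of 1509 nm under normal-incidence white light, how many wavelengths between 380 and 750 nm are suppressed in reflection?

5

Ray reflecting at the top interface goes from n = 1.0 toward n = 1.33: a half-wave phase shift.
Bottom surface (1.33 → 1.0): reflection off a lower-index medium gives no phase shift.
Net: one phase inversion between the two reflected rays.
For minimum reflection here: 2 n t = m λ.
λ = 2 n t / m = 4014 / m nm.
m=5: 803 nm (IR); m=6: 669 nm (visible); m=7: 573 nm (visible); m=8: 502 nm (visible); m=9: 446 nm (visible); m=10: 401 nm (visible); m=11: 365 nm (UV).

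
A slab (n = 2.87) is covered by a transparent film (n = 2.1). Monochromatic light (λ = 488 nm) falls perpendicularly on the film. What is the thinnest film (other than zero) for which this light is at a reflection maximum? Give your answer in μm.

0.116 μm

Top surface (1.0 → 2.1): reflection off a higher-index medium gives a half-wave phase shift.
Ray reflecting at the bottom interface goes from n = 2.1 toward n = 2.87: a half-wave phase shift.
The two reflections carry the same phase change, so no net offset.
With no net inversion, constructive interference in reflection requires 2 n t = m λ.
Minimum nonzero at m = 1: t = λ / (2 n) = 488 / (2 × 2.1) = 116 nm.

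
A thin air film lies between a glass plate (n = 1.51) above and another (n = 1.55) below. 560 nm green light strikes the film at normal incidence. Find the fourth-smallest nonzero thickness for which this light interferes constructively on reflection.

980 nm

Top surface (1.51 → 1.0): reflection off a lower-index medium gives no phase shift.
Ray reflecting at the bottom interface goes from n = 1.0 toward n = 1.55: a half-wave phase shift.
Exactly one π shift → a net half-wave offset.
For bright reflection here: 2 n t = (m + ½) λ.
The fourth-smallest nonzero thickness corresponds to m = 3: t = (m + ½) λ / (2 n) = 3.50 × 560 / (2 × 1.0) = 980 nm.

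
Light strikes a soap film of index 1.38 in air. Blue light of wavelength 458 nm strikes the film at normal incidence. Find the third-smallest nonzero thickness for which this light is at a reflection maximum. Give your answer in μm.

At the upper boundary (n = 1.0 to n = 1.38) the reflected ray undergoes a half-wave phase shift.
At the lower boundary (n = 1.38 to n = 1.0) the reflected ray undergoes no phase shift.
The two reflections differ by half a wavelength.
For maximum reflection here: 2 n t = (m + ½) λ.
The third-smallest nonzero thickness corresponds to m = 2: t = (m + ½) λ / (2 n) = 2.50 × 458 / (2 × 1.38) = 415 nm.

0.415 μm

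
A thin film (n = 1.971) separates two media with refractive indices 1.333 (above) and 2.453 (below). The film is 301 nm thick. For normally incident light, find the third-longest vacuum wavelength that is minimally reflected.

475 nm

At the upper boundary (n = 1.333 to n = 1.971) the reflected ray undergoes a half-wave phase shift.
Ray reflecting at the bottom interface goes from n = 1.971 toward n = 2.453: a half-wave phase shift.
The two reflections carry the same phase change, so no net offset.
For weak reflection here: 2 n t = (m + ½) λ.
λ = 2 n t / (m + ½). The third-longest wavelength is m = 2: λ = 2 × 1.971 × 301 / 2.50 = 475 nm.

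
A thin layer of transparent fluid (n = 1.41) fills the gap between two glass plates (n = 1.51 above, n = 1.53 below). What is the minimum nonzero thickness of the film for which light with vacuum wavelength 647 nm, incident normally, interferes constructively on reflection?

115 nm

At the upper boundary (n = 1.51 to n = 1.41) the reflected ray undergoes no phase shift.
Ray reflecting at the bottom interface goes from n = 1.41 toward n = 1.53: a half-wave phase shift.
The two reflections differ by half a wavelength.
So the condition for constructive reflection is 2 n t = (m + ½) λ.
Minimum at m = 0: t = λ / (4 n) = 647 / (4 × 1.41) = 115 nm.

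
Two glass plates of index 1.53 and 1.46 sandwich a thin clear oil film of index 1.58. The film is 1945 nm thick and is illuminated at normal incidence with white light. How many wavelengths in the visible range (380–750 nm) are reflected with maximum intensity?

8

Top surface (1.53 → 1.58): reflection off a higher-index medium gives a half-wave phase shift.
Ray reflecting at the bottom interface goes from n = 1.58 toward n = 1.46: no phase shift.
The two reflections differ by half a wavelength.
With one net inversion, constructive interference in reflection requires 2 n t = (m + ½) λ.
λ = 2 n t / (m + ½) = 6146 / (m + ½) nm.
m=7: 819 nm (IR); m=8: 723 nm (visible); m=9: 647 nm (visible); m=10: 585 nm (visible); m=11: 534 nm (visible); m=12: 492 nm (visible); m=13: 455 nm (visible); m=14: 424 nm (visible); m=15: 397 nm (visible); m=16: 372 nm (UV).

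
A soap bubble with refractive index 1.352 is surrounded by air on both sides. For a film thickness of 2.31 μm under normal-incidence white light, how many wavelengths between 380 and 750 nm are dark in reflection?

8

Ray reflecting at the top interface goes from n = 1.0 toward n = 1.352: a half-wave phase shift.
Bottom surface (1.352 → 1.0): reflection off a lower-index medium gives no phase shift.
Net: one phase inversion between the two reflected rays.
With one net inversion, destructive interference in reflection requires 2 n t = m λ.
λ = 2 n t / m = 6246 / m nm.
m=8: 781 nm (IR); m=9: 694 nm (visible); m=10: 625 nm (visible); m=11: 568 nm (visible); m=12: 521 nm (visible); m=13: 480 nm (visible); m=14: 446 nm (visible); m=15: 416 nm (visible); m=16: 390 nm (visible); m=17: 367 nm (UV).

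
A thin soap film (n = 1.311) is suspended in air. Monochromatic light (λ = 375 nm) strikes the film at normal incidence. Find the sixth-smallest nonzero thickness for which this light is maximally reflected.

Ray reflecting at the top interface goes from n = 1.0 toward n = 1.311: a half-wave phase shift.
At the lower boundary (n = 1.311 to n = 1.0) the reflected ray undergoes no phase shift.
The two reflections differ by half a wavelength.
With one net inversion, constructive interference in reflection requires 2 n t = (m + ½) λ.
The sixth-smallest nonzero thickness corresponds to m = 5: t = (m + ½) λ / (2 n) = 5.50 × 375 / (2 × 1.311) = 787 nm.

787 nm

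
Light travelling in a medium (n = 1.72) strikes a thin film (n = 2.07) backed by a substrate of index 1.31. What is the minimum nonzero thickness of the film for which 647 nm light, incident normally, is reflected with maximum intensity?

78.1 nm

At the upper boundary (n = 1.72 to n = 2.07) the reflected ray undergoes a half-wave phase shift.
At the lower boundary (n = 2.07 to n = 1.31) the reflected ray undergoes no phase shift.
Net: one phase inversion between the two reflected rays.
So the condition for constructive reflection is 2 n t = (m + ½) λ.
Minimum at m = 0: t = λ / (4 n) = 647 / (4 × 2.07) = 78.1 nm.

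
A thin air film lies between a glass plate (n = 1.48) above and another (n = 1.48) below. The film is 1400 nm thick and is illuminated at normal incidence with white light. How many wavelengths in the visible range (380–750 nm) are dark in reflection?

4

At the upper boundary (n = 1.48 to n = 1.0) the reflected ray undergoes no phase shift.
Bottom surface (1.0 → 1.48): reflection off a higher-index medium gives a half-wave phase shift.
The two reflections differ by half a wavelength.
So the condition for destructive reflection is 2 n t = m λ.
λ = 2 n t / m = 2800 / m nm.
m=3: 933 nm (IR); m=4: 700 nm (visible); m=5: 560 nm (visible); m=6: 467 nm (visible); m=7: 400 nm (visible); m=8: 350 nm (UV).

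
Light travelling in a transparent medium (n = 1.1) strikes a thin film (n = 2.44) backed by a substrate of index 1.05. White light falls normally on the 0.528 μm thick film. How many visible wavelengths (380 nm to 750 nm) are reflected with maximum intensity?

Top surface (1.1 → 2.44): reflection off a higher-index medium gives a half-wave phase shift.
At the lower boundary (n = 2.44 to n = 1.05) the reflected ray undergoes no phase shift.
The two reflections differ by half a wavelength.
With one net inversion, constructive interference in reflection requires 2 n t = (m + ½) λ.
λ = 2 n t / (m + ½) = 2577 / (m + ½) nm.
m=2: 1031 nm (IR); m=3: 736 nm (visible); m=4: 573 nm (visible); m=5: 468 nm (visible); m=6: 396 nm (visible); m=7: 344 nm (UV).

4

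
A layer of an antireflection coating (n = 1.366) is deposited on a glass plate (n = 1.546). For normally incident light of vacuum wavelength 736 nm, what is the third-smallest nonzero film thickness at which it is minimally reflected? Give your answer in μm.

At the upper boundary (n = 1.0 to n = 1.366) the reflected ray undergoes a half-wave phase shift.
Bottom surface (1.366 → 1.546): reflection off a higher-index medium gives a half-wave phase shift.
Net: no relative phase inversion (both shifts match).
So the condition for destructive reflection is 2 n t = (m + ½) λ.
The third-smallest nonzero thickness corresponds to m = 2: t = (m + ½) λ / (2 n) = 2.50 × 736 / (2 × 1.366) = 673 nm.

0.673 μm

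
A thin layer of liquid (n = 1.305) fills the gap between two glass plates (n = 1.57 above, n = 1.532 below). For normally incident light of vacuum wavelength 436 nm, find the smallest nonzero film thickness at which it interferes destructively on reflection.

Top surface (1.57 → 1.305): reflection off a lower-index medium gives no phase shift.
Ray reflecting at the bottom interface goes from n = 1.305 toward n = 1.532: a half-wave phase shift.
Exactly one π shift → a net half-wave offset.
So the condition for destructive reflection is 2 n t = m λ.
Minimum nonzero at m = 1: t = λ / (2 n) = 436 / (2 × 1.305) = 167 nm.

167 nm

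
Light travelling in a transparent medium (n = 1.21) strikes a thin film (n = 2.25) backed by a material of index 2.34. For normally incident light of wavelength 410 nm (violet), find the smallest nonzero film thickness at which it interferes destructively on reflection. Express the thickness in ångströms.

Ray reflecting at the top interface goes from n = 1.21 toward n = 2.25: a half-wave phase shift.
Ray reflecting at the bottom interface goes from n = 2.25 toward n = 2.34: a half-wave phase shift.
Zero or two π shifts → no net half-wave offset.
So the condition for destructive reflection is 2 n t = (m + ½) λ.
Minimum at m = 0: t = λ / (4 n) = 410 / (4 × 2.25) = 45.6 nm.

456 Å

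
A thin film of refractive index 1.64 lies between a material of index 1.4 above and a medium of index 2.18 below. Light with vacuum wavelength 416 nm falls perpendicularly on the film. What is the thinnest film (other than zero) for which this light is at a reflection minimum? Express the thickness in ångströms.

634 Å

Top surface (1.4 → 1.64): reflection off a higher-index medium gives a half-wave phase shift.
Bottom surface (1.64 → 2.18): reflection off a higher-index medium gives a half-wave phase shift.
Zero or two π shifts → no net half-wave offset.
So the condition for destructive reflection is 2 n t = (m + ½) λ.
Minimum at m = 0: t = λ / (4 n) = 416 / (4 × 1.64) = 63.4 nm.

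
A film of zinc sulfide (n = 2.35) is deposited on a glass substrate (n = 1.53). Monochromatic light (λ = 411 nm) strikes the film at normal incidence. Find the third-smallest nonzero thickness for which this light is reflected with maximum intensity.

Top surface (1.0 → 2.35): reflection off a higher-index medium gives a half-wave phase shift.
Bottom surface (2.35 → 1.53): reflection off a lower-index medium gives no phase shift.
Net: one phase inversion between the two reflected rays.
For strong reflection here: 2 n t = (m + ½) λ.
The third-smallest nonzero thickness corresponds to m = 2: t = (m + ½) λ / (2 n) = 2.50 × 411 / (2 × 2.35) = 219 nm.

219 nm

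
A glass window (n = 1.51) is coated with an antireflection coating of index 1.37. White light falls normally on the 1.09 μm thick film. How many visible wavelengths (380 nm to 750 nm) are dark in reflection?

Top surface (1.0 → 1.37): reflection off a higher-index medium gives a half-wave phase shift.
At the lower boundary (n = 1.37 to n = 1.51) the reflected ray undergoes a half-wave phase shift.
The two reflections carry the same phase change, so no net offset.
So the condition for destructive reflection is 2 n t = (m + ½) λ.
λ = 2 n t / (m + ½) = 2987 / (m + ½) nm.
m=3: 853 nm (IR); m=4: 664 nm (visible); m=5: 543 nm (visible); m=6: 459 nm (visible); m=7: 398 nm (visible); m=8: 351 nm (UV).

4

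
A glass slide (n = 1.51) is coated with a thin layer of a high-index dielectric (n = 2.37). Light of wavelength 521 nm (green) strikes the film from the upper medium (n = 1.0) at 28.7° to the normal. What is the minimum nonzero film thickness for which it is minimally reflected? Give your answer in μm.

At the upper boundary (n = 1.0 to n = 2.37) the reflected ray undergoes a half-wave phase shift.
At the lower boundary (n = 2.37 to n = 1.51) the reflected ray undergoes no phase shift.
Exactly one π shift → a net half-wave offset.
For dark reflection here: 2 n t cos θ_r = m λ.
Snell's law: 1.0 sin 28.7° = 2.37 sin θ_r → sin θ_r = 0.203, cos θ_r = 0.979.
Minimum nonzero at m = 1: t = λ / (2 n cos θ_r) = 521 / (2 × 2.37 × 0.979) = 112 nm.

0.112 μm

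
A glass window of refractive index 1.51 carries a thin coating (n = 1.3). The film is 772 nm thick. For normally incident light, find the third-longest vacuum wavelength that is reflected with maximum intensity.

Ray reflecting at the top interface goes from n = 1.0 toward n = 1.3: a half-wave phase shift.
At the lower boundary (n = 1.3 to n = 1.51) the reflected ray undergoes a half-wave phase shift.
The two reflections carry the same phase change, so no net offset.
So the condition for constructive reflection is 2 n t = m λ.
λ = 2 n t / m. The third-longest wavelength is m = 3: λ = 2 × 1.3 × 772 / 3.00 = 669 nm.

669 nm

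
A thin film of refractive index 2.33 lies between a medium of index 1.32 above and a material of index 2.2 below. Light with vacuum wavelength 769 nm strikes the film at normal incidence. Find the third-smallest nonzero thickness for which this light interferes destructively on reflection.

495 nm

Ray reflecting at the top interface goes from n = 1.32 toward n = 2.33: a half-wave phase shift.
Ray reflecting at the bottom interface goes from n = 2.33 toward n = 2.2: no phase shift.
The two reflections differ by half a wavelength.
For dark reflection here: 2 n t = m λ.
The third-smallest nonzero thickness corresponds to m = 3: t = m λ / (2 n) = 3.00 × 769 / (2 × 2.33) = 495 nm.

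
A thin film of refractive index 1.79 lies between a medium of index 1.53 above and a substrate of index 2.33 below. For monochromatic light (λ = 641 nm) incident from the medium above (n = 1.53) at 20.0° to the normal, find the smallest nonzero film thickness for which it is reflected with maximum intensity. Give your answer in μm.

Ray reflecting at the top interface goes from n = 1.53 toward n = 1.79: a half-wave phase shift.
At the lower boundary (n = 1.79 to n = 2.33) the reflected ray undergoes a half-wave phase shift.
The two reflections carry the same phase change, so no net offset.
With no net inversion, constructive interference in reflection requires 2 n t cos θ_r = m λ.
Snell's law: 1.53 sin 20.0° = 1.79 sin θ_r → sin θ_r = 0.292, cos θ_r = 0.956.
Minimum nonzero at m = 1: t = λ / (2 n cos θ_r) = 641 / (2 × 1.79 × 0.956) = 187 nm.

0.187 μm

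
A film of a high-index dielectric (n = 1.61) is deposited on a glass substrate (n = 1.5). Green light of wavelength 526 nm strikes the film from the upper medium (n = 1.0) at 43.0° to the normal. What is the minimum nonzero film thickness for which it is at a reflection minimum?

At the upper boundary (n = 1.0 to n = 1.61) the reflected ray undergoes a half-wave phase shift.
At the lower boundary (n = 1.61 to n = 1.5) the reflected ray undergoes no phase shift.
Net: one phase inversion between the two reflected rays.
With one net inversion, destructive interference in reflection requires 2 n t cos θ_r = m λ.
Snell's law: 1.0 sin 43.0° = 1.61 sin θ_r → sin θ_r = 0.424, cos θ_r = 0.906.
Minimum nonzero at m = 1: t = λ / (2 n cos θ_r) = 526 / (2 × 1.61 × 0.906) = 180 nm.

180 nm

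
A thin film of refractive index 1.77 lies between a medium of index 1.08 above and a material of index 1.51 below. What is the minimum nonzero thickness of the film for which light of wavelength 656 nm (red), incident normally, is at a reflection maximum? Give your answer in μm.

0.0927 μm

Top surface (1.08 → 1.77): reflection off a higher-index medium gives a half-wave phase shift.
Ray reflecting at the bottom interface goes from n = 1.77 toward n = 1.51: no phase shift.
The two reflections differ by half a wavelength.
So the condition for constructive reflection is 2 n t = (m + ½) λ.
Minimum at m = 0: t = λ / (4 n) = 656 / (4 × 1.77) = 92.7 nm.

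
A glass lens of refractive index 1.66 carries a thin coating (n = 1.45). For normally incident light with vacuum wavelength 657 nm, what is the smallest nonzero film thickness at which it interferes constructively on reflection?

At the upper boundary (n = 1.0 to n = 1.45) the reflected ray undergoes a half-wave phase shift.
At the lower boundary (n = 1.45 to n = 1.66) the reflected ray undergoes a half-wave phase shift.
Net: no relative phase inversion (both shifts match).
So the condition for constructive reflection is 2 n t = m λ.
The smallest nonzero thickness corresponds to m = 1: t = m λ / (2 n) = 1.00 × 657 / (2 × 1.45) = 227 nm.

227 nm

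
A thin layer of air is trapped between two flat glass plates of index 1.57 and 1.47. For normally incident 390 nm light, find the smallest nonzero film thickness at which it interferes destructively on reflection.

At the upper boundary (n = 1.57 to n = 1.0) the reflected ray undergoes no phase shift.
At the lower boundary (n = 1.0 to n = 1.47) the reflected ray undergoes a half-wave phase shift.
Net: one phase inversion between the two reflected rays.
So the condition for destructive reflection is 2 n t = m λ.
Minimum nonzero at m = 1: t = λ / (2 n) = 390 / (2 × 1.0) = 195 nm.

195 nm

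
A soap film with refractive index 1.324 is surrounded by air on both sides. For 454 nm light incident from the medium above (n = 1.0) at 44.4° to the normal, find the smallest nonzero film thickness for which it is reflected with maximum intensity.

At the upper boundary (n = 1.0 to n = 1.324) the reflected ray undergoes a half-wave phase shift.
At the lower boundary (n = 1.324 to n = 1.0) the reflected ray undergoes no phase shift.
The two reflections differ by half a wavelength.
So the condition for constructive reflection is 2 n t cos θ_r = (m + ½) λ.
Snell's law: 1.0 sin 44.4° = 1.324 sin θ_r → sin θ_r = 0.528, cos θ_r = 0.849.
Minimum at m = 0: t = λ / (4 n cos θ_r) = 454 / (4 × 1.324 × 0.849) = 101 nm.

101 nm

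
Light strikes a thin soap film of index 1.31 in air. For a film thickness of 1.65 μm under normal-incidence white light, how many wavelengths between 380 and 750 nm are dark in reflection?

Ray reflecting at the top interface goes from n = 1.0 toward n = 1.31: a half-wave phase shift.
Bottom surface (1.31 → 1.0): reflection off a lower-index medium gives no phase shift.
The two reflections differ by half a wavelength.
For dark reflection here: 2 n t = m λ.
λ = 2 n t / m = 4323 / m nm.
m=5: 865 nm (IR); m=6: 721 nm (visible); m=7: 618 nm (visible); m=8: 540 nm (visible); m=9: 480 nm (visible); m=10: 432 nm (visible); m=11: 393 nm (visible); m=12: 360 nm (UV).

6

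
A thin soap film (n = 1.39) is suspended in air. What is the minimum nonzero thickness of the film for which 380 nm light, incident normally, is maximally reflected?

Ray reflecting at the top interface goes from n = 1.0 toward n = 1.39: a half-wave phase shift.
At the lower boundary (n = 1.39 to n = 1.0) the reflected ray undergoes no phase shift.
The two reflections differ by half a wavelength.
With one net inversion, constructive interference in reflection requires 2 n t = (m + ½) λ.
Minimum at m = 0: t = λ / (4 n) = 380 / (4 × 1.39) = 68.3 nm.

68.3 nm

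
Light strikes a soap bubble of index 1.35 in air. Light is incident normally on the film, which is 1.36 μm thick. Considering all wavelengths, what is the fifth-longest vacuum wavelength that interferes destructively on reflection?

Top surface (1.0 → 1.35): reflection off a higher-index medium gives a half-wave phase shift.
At the lower boundary (n = 1.35 to n = 1.0) the reflected ray undergoes no phase shift.
Net: one phase inversion between the two reflected rays.
For minimum reflection here: 2 n t = m λ.
λ = 2 n t / m. The fifth-longest wavelength is m = 5: λ = 2 × 1.35 × 1360 / 5.00 = 734 nm.

734 nm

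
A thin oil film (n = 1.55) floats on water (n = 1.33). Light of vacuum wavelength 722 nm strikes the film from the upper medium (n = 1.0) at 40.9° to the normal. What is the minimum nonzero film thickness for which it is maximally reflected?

At the upper boundary (n = 1.0 to n = 1.55) the reflected ray undergoes a half-wave phase shift.
At the lower boundary (n = 1.55 to n = 1.33) the reflected ray undergoes no phase shift.
The two reflections differ by half a wavelength.
For maximum reflection here: 2 n t cos θ_r = (m + ½) λ.
Snell's law: 1.0 sin 40.9° = 1.55 sin θ_r → sin θ_r = 0.422, cos θ_r = 0.906.
Minimum at m = 0: t = λ / (4 n cos θ_r) = 722 / (4 × 1.55 × 0.906) = 128 nm.

128 nm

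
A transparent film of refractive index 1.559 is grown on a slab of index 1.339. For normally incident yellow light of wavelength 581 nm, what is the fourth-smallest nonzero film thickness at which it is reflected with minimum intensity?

745 nm

Top surface (1.0 → 1.559): reflection off a higher-index medium gives a half-wave phase shift.
Ray reflecting at the bottom interface goes from n = 1.559 toward n = 1.339: no phase shift.
Exactly one π shift → a net half-wave offset.
So the condition for destructive reflection is 2 n t = m λ.
The fourth-smallest nonzero thickness corresponds to m = 4: t = m λ / (2 n) = 4.00 × 581 / (2 × 1.559) = 745 nm.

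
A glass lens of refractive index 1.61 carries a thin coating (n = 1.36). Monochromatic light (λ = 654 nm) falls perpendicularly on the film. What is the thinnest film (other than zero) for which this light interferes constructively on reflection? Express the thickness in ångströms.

Ray reflecting at the top interface goes from n = 1.0 toward n = 1.36: a half-wave phase shift.
Ray reflecting at the bottom interface goes from n = 1.36 toward n = 1.61: a half-wave phase shift.
The two reflections carry the same phase change, so no net offset.
So the condition for constructive reflection is 2 n t = m λ.
Minimum nonzero at m = 1: t = λ / (2 n) = 654 / (2 × 1.36) = 240 nm.

2404 Å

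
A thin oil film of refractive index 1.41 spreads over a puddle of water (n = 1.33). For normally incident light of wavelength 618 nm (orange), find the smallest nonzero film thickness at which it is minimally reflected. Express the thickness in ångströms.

2191 Å

Ray reflecting at the top interface goes from n = 1.0 toward n = 1.41: a half-wave phase shift.
At the lower boundary (n = 1.41 to n = 1.33) the reflected ray undergoes no phase shift.
Exactly one π shift → a net half-wave offset.
So the condition for destructive reflection is 2 n t = m λ.
Minimum nonzero at m = 1: t = λ / (2 n) = 618 / (2 × 1.41) = 219 nm.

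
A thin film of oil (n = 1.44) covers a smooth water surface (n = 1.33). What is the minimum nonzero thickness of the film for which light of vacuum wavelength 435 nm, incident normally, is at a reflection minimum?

151 nm

Top surface (1.0 → 1.44): reflection off a higher-index medium gives a half-wave phase shift.
Ray reflecting at the bottom interface goes from n = 1.44 toward n = 1.33: no phase shift.
The two reflections differ by half a wavelength.
So the condition for destructive reflection is 2 n t = m λ.
Minimum nonzero at m = 1: t = λ / (2 n) = 435 / (2 × 1.44) = 151 nm.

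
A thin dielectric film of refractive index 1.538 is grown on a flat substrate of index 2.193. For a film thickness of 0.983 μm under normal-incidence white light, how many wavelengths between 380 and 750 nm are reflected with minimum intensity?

At the upper boundary (n = 1.0 to n = 1.538) the reflected ray undergoes a half-wave phase shift.
At the lower boundary (n = 1.538 to n = 2.193) the reflected ray undergoes a half-wave phase shift.
Zero or two π shifts → no net half-wave offset.
For minimum reflection here: 2 n t = (m + ½) λ.
λ = 2 n t / (m + ½) = 3024 / (m + ½) nm.
m=3: 864 nm (IR); m=4: 672 nm (visible); m=5: 550 nm (visible); m=6: 465 nm (visible); m=7: 403 nm (visible); m=8: 356 nm (UV).

4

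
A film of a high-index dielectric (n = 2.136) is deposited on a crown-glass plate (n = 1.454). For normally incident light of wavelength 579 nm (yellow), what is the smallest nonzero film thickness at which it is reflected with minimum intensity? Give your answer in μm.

Top surface (1.0 → 2.136): reflection off a higher-index medium gives a half-wave phase shift.
Ray reflecting at the bottom interface goes from n = 2.136 toward n = 1.454: no phase shift.
The two reflections differ by half a wavelength.
With one net inversion, destructive interference in reflection requires 2 n t = m λ.
The smallest nonzero thickness corresponds to m = 1: t = m λ / (2 n) = 1.00 × 579 / (2 × 2.136) = 136 nm.

0.136 μm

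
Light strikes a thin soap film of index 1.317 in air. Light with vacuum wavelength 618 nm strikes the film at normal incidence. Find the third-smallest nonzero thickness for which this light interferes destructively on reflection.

704 nm

At the upper boundary (n = 1.0 to n = 1.317) the reflected ray undergoes a half-wave phase shift.
Bottom surface (1.317 → 1.0): reflection off a lower-index medium gives no phase shift.
Exactly one π shift → a net half-wave offset.
So the condition for destructive reflection is 2 n t = m λ.
The third-smallest nonzero thickness corresponds to m = 3: t = m λ / (2 n) = 3.00 × 618 / (2 × 1.317) = 704 nm.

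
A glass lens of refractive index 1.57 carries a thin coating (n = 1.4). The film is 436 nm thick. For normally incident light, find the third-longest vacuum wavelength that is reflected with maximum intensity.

Ray reflecting at the top interface goes from n = 1.0 toward n = 1.4: a half-wave phase shift.
At the lower boundary (n = 1.4 to n = 1.57) the reflected ray undergoes a half-wave phase shift.
Zero or two π shifts → no net half-wave offset.
For strong reflection here: 2 n t = m λ.
λ = 2 n t / m. The third-longest wavelength is m = 3: λ = 2 × 1.4 × 436 / 3.00 = 407 nm.

407 nm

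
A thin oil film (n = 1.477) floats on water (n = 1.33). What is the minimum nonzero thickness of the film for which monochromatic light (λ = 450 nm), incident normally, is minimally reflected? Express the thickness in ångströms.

1523 Å

Top surface (1.0 → 1.477): reflection off a higher-index medium gives a half-wave phase shift.
Ray reflecting at the bottom interface goes from n = 1.477 toward n = 1.33: no phase shift.
The two reflections differ by half a wavelength.
With one net inversion, destructive interference in reflection requires 2 n t = m λ.
Minimum nonzero at m = 1: t = λ / (2 n) = 450 / (2 × 1.477) = 152 nm.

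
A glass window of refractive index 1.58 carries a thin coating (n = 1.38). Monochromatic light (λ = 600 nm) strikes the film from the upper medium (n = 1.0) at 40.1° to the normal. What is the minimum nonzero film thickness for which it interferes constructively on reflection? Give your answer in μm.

0.246 μm

Ray reflecting at the top interface goes from n = 1.0 toward n = 1.38: a half-wave phase shift.
At the lower boundary (n = 1.38 to n = 1.58) the reflected ray undergoes a half-wave phase shift.
Zero or two π shifts → no net half-wave offset.
For strong reflection here: 2 n t cos θ_r = m λ.
Snell's law: 1.0 sin 40.1° = 1.38 sin θ_r → sin θ_r = 0.467, cos θ_r = 0.884.
Minimum nonzero at m = 1: t = λ / (2 n cos θ_r) = 600 / (2 × 1.38 × 0.884) = 246 nm.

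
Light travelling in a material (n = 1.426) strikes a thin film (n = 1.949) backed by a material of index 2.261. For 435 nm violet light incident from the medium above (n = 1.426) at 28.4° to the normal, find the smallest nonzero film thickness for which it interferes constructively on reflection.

119 nm

At the upper boundary (n = 1.426 to n = 1.949) the reflected ray undergoes a half-wave phase shift.
Ray reflecting at the bottom interface goes from n = 1.949 toward n = 2.261: a half-wave phase shift.
The two reflections carry the same phase change, so no net offset.
With no net inversion, constructive interference in reflection requires 2 n t cos θ_r = m λ.
Snell's law: 1.426 sin 28.4° = 1.949 sin θ_r → sin θ_r = 0.348, cos θ_r = 0.937.
Minimum nonzero at m = 1: t = λ / (2 n cos θ_r) = 435 / (2 × 1.949 × 0.937) = 119 nm.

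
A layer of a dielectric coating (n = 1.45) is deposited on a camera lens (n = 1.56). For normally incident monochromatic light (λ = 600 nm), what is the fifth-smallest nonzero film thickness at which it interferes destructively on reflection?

Ray reflecting at the top interface goes from n = 1.0 toward n = 1.45: a half-wave phase shift.
At the lower boundary (n = 1.45 to n = 1.56) the reflected ray undergoes a half-wave phase shift.
Net: no relative phase inversion (both shifts match).
For minimum reflection here: 2 n t = (m + ½) λ.
The fifth-smallest nonzero thickness corresponds to m = 4: t = (m + ½) λ / (2 n) = 4.50 × 600 / (2 × 1.45) = 931 nm.

931 nm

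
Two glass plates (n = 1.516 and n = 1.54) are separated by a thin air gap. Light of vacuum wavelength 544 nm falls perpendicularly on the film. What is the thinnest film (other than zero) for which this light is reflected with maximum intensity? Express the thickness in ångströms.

Top surface (1.516 → 1.0): reflection off a lower-index medium gives no phase shift.
Bottom surface (1.0 → 1.54): reflection off a higher-index medium gives a half-wave phase shift.
The two reflections differ by half a wavelength.
So the condition for constructive reflection is 2 n t = (m + ½) λ.
Minimum at m = 0: t = λ / (4 n) = 544 / (4 × 1.0) = 136 nm.

1360 Å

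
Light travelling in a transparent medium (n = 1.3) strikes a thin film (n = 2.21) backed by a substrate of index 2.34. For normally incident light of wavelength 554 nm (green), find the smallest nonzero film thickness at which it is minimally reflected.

62.7 nm

At the upper boundary (n = 1.3 to n = 2.21) the reflected ray undergoes a half-wave phase shift.
Ray reflecting at the bottom interface goes from n = 2.21 toward n = 2.34: a half-wave phase shift.
Zero or two π shifts → no net half-wave offset.
With no net inversion, destructive interference in reflection requires 2 n t = (m + ½) λ.
Minimum at m = 0: t = λ / (4 n) = 554 / (4 × 2.21) = 62.7 nm.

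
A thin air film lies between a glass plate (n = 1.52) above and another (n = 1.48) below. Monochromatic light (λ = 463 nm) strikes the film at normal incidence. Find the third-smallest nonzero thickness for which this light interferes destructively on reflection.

695 nm

At the upper boundary (n = 1.52 to n = 1.0) the reflected ray undergoes no phase shift.
Bottom surface (1.0 → 1.48): reflection off a higher-index medium gives a half-wave phase shift.
The two reflections differ by half a wavelength.
With one net inversion, destructive interference in reflection requires 2 n t = m λ.
The third-smallest nonzero thickness corresponds to m = 3: t = m λ / (2 n) = 3.00 × 463 / (2 × 1.0) = 695 nm.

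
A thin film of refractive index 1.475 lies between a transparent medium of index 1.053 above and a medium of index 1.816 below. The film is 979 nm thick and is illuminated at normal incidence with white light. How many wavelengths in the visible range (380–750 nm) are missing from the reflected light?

Ray reflecting at the top interface goes from n = 1.053 toward n = 1.475: a half-wave phase shift.
Bottom surface (1.475 → 1.816): reflection off a higher-index medium gives a half-wave phase shift.
Net: no relative phase inversion (both shifts match).
For dark reflection here: 2 n t = (m + ½) λ.
λ = 2 n t / (m + ½) = 2888 / (m + ½) nm.
m=3: 825 nm (IR); m=4: 642 nm (visible); m=5: 525 nm (visible); m=6: 444 nm (visible); m=7: 385 nm (visible); m=8: 340 nm (UV).

4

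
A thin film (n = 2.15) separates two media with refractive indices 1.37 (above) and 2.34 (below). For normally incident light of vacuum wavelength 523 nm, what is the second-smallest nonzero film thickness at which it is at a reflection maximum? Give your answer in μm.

Top surface (1.37 → 2.15): reflection off a higher-index medium gives a half-wave phase shift.
Bottom surface (2.15 → 2.34): reflection off a higher-index medium gives a half-wave phase shift.
Net: no relative phase inversion (both shifts match).
For strong reflection here: 2 n t = m λ.
The second-smallest nonzero thickness corresponds to m = 2: t = m λ / (2 n) = 2.00 × 523 / (2 × 2.15) = 243 nm.

0.243 μm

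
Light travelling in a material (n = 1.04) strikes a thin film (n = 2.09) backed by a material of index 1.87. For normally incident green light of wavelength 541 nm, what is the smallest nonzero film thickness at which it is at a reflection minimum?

At the upper boundary (n = 1.04 to n = 2.09) the reflected ray undergoes a half-wave phase shift.
Ray reflecting at the bottom interface goes from n = 2.09 toward n = 1.87: no phase shift.
The two reflections differ by half a wavelength.
So the condition for destructive reflection is 2 n t = m λ.
The smallest nonzero thickness corresponds to m = 1: t = m λ / (2 n) = 1.00 × 541 / (2 × 2.09) = 129 nm.

129 nm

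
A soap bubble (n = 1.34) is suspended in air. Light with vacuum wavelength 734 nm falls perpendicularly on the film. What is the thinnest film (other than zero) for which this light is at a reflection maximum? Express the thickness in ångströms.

Top surface (1.0 → 1.34): reflection off a higher-index medium gives a half-wave phase shift.
Ray reflecting at the bottom interface goes from n = 1.34 toward n = 1.0: no phase shift.
Exactly one π shift → a net half-wave offset.
With one net inversion, constructive interference in reflection requires 2 n t = (m + ½) λ.
Minimum at m = 0: t = λ / (4 n) = 734 / (4 × 1.34) = 137 nm.

1369 Å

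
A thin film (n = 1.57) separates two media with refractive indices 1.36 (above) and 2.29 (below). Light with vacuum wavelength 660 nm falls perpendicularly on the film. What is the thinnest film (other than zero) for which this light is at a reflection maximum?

At the upper boundary (n = 1.36 to n = 1.57) the reflected ray undergoes a half-wave phase shift.
Bottom surface (1.57 → 2.29): reflection off a higher-index medium gives a half-wave phase shift.
Net: no relative phase inversion (both shifts match).
So the condition for constructive reflection is 2 n t = m λ.
Minimum nonzero at m = 1: t = λ / (2 n) = 660 / (2 × 1.57) = 210 nm.

210 nm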